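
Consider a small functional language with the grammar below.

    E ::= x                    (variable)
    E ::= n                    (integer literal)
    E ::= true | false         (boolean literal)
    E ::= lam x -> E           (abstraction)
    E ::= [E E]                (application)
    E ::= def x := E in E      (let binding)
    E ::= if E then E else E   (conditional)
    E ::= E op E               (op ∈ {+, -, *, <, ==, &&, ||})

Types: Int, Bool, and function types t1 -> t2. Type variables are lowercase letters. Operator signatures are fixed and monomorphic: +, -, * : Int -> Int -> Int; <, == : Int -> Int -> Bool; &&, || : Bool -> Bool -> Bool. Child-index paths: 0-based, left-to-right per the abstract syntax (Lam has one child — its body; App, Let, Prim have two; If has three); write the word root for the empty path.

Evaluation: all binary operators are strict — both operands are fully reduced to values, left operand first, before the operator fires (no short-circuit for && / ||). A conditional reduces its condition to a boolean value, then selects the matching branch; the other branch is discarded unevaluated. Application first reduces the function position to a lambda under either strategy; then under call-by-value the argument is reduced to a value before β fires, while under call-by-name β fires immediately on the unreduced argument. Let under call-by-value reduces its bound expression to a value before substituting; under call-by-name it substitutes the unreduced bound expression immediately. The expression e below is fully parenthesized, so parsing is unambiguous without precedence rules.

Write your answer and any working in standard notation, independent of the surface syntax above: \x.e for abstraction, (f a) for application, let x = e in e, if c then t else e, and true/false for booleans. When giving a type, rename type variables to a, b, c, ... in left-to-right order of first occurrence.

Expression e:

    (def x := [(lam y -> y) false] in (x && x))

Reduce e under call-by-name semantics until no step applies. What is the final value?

Derivation:
step 0: (let x = ((\y.y) false) in (x && x))
step 1: [let@root] (((\y.y) false) && ((\y.y) false))
step 2: [beta@0] (false && ((\y.y) false))
step 3: [beta@1] (false && false)
step 4: [delta@root] false

Answer: false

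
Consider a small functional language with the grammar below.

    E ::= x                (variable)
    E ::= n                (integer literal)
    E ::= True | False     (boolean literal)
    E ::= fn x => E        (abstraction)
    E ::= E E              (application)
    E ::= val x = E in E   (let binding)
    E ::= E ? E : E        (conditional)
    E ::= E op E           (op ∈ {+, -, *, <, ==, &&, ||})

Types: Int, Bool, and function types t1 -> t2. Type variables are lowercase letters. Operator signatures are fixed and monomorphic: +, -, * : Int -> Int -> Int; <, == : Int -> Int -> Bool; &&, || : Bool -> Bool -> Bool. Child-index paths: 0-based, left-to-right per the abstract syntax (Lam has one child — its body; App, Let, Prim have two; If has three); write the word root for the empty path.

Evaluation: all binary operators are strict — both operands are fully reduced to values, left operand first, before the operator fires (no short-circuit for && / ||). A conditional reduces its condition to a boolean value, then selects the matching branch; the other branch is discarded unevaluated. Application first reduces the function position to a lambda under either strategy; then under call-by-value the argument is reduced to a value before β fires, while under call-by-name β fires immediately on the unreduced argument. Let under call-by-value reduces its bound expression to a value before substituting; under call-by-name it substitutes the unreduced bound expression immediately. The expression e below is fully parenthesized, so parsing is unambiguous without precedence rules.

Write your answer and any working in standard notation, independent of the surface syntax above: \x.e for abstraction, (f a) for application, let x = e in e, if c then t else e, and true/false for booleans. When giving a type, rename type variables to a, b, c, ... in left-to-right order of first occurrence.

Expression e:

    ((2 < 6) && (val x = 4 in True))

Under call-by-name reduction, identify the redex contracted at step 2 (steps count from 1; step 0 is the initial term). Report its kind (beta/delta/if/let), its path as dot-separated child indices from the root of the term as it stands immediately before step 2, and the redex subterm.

Answer: let at 1 : (let x = 4 in true)

Working:
step 0: ((2 < 6) && (let x = 4 in true))
step 1: [delta@0] (true && (let x = 4 in true))
step 2: [let@1] (true && true)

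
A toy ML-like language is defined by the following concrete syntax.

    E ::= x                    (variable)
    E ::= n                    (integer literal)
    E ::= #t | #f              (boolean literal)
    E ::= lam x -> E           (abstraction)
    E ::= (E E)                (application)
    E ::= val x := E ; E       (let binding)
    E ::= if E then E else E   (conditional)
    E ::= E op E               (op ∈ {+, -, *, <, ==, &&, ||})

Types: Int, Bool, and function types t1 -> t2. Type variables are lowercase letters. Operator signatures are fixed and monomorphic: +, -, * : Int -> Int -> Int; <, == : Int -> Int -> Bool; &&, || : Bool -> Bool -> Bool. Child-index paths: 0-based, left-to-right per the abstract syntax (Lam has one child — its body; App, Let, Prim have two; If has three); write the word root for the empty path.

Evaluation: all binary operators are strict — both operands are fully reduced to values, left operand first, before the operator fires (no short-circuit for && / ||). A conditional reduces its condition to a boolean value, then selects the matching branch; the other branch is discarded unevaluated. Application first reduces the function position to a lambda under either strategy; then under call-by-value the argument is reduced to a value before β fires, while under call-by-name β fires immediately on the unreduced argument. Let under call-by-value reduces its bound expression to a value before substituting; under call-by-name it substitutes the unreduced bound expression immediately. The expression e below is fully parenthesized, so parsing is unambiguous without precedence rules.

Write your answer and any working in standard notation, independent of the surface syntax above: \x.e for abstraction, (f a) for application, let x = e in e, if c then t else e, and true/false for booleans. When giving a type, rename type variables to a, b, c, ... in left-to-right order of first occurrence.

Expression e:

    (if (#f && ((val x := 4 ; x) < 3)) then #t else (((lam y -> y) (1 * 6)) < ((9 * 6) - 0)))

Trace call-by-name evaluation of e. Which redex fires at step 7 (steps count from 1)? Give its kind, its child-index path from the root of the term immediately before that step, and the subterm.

Working:
step 0: (if (false && ((let x = 4 in x) < 3)) then true else (((\y.y) (1 * 6)) < ((9 * 6) - 0)))
step 1: [let@0.1.0] (if (false && (4 < 3)) then true else (((\y.y) (1 * 6)) < ((9 * 6) - 0)))
step 2: [delta@0.1] (if (false && false) then true else (((\y.y) (1 * 6)) < ((9 * 6) - 0)))
step 3: [delta@0] (if false then true else (((\y.y) (1 * 6)) < ((9 * 6) - 0)))
step 4: [if@root] (((\y.y) (1 * 6)) < ((9 * 6) - 0))
step 5: [beta@0] ((1 * 6) < ((9 * 6) - 0))
step 6: [delta@0] (6 < ((9 * 6) - 0))
step 7: [delta@1.0] (6 < (54 - 0))

Answer: delta at 1.0 : (9 * 6)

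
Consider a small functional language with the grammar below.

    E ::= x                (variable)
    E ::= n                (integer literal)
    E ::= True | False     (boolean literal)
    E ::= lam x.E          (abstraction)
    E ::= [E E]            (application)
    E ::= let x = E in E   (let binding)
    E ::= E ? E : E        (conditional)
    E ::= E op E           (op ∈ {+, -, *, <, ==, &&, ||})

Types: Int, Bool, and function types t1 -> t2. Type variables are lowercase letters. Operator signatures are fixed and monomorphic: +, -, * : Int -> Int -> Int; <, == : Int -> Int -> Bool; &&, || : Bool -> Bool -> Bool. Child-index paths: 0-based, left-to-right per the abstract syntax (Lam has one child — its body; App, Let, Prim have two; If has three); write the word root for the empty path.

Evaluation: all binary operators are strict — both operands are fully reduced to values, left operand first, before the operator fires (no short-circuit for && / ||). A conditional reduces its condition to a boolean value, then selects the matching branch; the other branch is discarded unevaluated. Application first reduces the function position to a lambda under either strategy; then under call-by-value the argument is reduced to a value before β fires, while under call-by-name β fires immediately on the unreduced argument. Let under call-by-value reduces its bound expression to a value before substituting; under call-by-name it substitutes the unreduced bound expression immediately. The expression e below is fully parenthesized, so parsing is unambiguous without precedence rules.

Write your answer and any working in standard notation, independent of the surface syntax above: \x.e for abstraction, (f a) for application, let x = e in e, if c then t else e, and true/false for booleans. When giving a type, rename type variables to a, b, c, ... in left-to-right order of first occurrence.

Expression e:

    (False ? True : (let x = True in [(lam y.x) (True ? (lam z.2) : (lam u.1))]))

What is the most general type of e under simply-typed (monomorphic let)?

Answer: Bool

Working:
  unify Bool ~ Bool
let x : Bool
x : Bool
\y._ : a -> Bool
  unify Bool ~ Bool
\z._ : b -> Int
\u._ : c -> Int
  unify b -> Int ~ c -> Int
  unify b ~ c
  unify Int ~ Int
  unify a -> Bool ~ (c -> Int) -> d
  unify a ~ c -> Int
  unify Bool ~ d
_ _ : Bool
  unify Bool ~ Bool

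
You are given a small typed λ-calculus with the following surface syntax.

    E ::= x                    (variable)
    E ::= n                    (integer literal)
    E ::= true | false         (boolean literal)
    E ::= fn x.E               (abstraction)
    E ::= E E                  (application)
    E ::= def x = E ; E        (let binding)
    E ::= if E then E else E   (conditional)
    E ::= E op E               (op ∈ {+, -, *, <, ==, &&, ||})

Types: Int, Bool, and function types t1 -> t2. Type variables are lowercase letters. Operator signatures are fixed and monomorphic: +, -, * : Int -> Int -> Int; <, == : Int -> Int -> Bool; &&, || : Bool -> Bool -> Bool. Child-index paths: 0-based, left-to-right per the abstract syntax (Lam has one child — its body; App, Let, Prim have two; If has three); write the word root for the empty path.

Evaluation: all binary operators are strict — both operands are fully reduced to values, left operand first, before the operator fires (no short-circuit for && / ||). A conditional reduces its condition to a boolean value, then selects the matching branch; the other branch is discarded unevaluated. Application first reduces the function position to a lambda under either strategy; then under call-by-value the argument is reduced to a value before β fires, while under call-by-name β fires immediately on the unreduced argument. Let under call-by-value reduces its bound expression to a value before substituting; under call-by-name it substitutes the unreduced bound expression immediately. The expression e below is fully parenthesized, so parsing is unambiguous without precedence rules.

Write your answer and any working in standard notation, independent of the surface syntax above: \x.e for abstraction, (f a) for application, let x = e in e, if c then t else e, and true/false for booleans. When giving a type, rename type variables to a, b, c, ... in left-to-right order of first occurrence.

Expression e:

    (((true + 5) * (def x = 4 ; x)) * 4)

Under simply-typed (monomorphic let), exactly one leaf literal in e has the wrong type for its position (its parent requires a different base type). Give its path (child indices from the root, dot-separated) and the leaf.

Trace:
  unify Bool ~ Int
  FAIL: mismatch Bool ~ Int

Answer: 0.0.0 : true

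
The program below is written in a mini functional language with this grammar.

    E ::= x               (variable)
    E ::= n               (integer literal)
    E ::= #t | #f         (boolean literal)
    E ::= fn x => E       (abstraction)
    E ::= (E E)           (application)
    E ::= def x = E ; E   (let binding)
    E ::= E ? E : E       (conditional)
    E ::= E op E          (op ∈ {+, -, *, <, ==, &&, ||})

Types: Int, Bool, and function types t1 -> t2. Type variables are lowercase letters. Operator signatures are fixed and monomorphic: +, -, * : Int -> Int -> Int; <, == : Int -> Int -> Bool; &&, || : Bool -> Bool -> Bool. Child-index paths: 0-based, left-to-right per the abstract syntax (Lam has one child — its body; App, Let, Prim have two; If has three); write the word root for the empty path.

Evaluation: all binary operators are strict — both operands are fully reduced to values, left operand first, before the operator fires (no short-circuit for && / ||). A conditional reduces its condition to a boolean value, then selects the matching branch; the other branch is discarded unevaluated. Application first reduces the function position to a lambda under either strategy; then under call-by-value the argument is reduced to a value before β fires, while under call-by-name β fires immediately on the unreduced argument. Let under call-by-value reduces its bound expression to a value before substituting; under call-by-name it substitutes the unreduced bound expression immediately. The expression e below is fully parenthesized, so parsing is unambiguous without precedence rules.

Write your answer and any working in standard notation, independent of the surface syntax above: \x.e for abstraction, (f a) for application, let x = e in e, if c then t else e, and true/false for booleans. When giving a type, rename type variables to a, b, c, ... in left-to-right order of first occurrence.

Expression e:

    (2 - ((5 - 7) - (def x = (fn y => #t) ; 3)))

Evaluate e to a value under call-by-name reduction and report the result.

Working:
step 0: (2 - ((5 - 7) - (let x = (\y.true) in 3)))
step 1: [delta@1.0] (2 - (-2 - (let x = (\y.true) in 3)))
step 2: [let@1.1] (2 - (-2 - 3))
step 3: [delta@1] (2 - -5)
step 4: [delta@root] 7

Answer: 7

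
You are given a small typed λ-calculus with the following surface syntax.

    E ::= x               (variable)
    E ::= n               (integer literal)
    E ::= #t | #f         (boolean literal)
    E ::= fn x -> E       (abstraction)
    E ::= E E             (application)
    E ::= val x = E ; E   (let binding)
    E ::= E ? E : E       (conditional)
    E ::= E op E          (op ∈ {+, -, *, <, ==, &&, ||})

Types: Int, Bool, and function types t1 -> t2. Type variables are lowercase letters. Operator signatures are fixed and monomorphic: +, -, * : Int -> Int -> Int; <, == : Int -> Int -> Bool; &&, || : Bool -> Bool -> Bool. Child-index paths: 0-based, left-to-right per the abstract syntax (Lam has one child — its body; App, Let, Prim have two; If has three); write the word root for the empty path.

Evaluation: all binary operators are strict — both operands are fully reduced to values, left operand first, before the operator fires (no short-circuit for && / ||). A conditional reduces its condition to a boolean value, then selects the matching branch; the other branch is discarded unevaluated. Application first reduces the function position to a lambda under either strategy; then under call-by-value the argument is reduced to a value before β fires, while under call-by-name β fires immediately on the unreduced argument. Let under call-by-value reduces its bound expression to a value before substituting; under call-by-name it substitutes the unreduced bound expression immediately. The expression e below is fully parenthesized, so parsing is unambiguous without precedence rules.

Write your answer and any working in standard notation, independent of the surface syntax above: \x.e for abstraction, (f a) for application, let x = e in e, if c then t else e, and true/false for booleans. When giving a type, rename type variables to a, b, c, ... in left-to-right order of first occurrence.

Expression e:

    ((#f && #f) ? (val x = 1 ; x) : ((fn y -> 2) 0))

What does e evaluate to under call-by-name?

Answer: 2

Derivation:
step 0: (if (false && false) then (let x = 1 in x) else ((\y.2) 0))
step 1: [delta@0] (if false then (let x = 1 in x) else ((\y.2) 0))
step 2: [if@root] ((\y.2) 0)
step 3: [beta@root] 2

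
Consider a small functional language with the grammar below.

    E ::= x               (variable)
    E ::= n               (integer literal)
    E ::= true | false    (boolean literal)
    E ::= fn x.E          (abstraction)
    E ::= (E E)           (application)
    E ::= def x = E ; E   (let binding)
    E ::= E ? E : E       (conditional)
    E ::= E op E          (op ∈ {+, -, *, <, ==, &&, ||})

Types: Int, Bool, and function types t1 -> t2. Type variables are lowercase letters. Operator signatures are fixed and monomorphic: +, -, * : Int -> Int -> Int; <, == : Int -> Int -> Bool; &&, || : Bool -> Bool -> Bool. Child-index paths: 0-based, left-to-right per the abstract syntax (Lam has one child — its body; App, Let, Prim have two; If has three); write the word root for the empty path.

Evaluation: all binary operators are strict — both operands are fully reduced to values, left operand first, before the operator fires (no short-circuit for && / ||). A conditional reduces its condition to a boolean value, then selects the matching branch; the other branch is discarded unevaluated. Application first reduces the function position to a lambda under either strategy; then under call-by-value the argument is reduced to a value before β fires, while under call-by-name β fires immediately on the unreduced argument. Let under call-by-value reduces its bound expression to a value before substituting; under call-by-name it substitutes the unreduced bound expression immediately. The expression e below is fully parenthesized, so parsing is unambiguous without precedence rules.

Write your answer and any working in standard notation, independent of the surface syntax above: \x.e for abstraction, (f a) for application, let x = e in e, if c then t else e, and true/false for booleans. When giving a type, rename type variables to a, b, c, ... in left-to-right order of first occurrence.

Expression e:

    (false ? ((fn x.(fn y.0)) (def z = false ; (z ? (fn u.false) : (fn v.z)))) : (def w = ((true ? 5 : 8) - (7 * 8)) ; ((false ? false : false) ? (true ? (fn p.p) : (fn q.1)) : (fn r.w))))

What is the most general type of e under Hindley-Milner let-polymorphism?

Trace:
  unify Bool ~ Bool
\y._ : b -> Int
\x._ : a -> b -> Int
let z : Bool
z : Bool
  unify Bool ~ Bool
\u._ : c -> Bool
z : Bool
\v._ : d -> Bool
  unify c -> Bool ~ d -> Bool
  unify c ~ d
  unify Bool ~ Bool
  unify a -> b -> Int ~ (d -> Bool) -> e
  unify a ~ d -> Bool
  unify b -> Int ~ e
_ _ : b -> Int
  unify Bool ~ Bool
  unify Int ~ Int
  unify Int ~ Int
  unify Int ~ Int
  unify Int ~ Int
  unify Int ~ Int
let w : Int
  unify Bool ~ Bool
  unify Bool ~ Bool
  unify Bool ~ Bool
  unify Bool ~ Bool
p : f
\p._ : f -> f
\q._ : g -> Int
  unify f -> f ~ g -> Int
  unify f ~ g
  unify g ~ Int
w : Int
\r._ : h -> Int
  unify Int -> Int ~ h -> Int
  unify Int ~ h
  unify Int ~ Int
  unify b -> Int ~ Int -> Int
  unify b ~ Int
  unify Int ~ Int

Answer: Int -> Int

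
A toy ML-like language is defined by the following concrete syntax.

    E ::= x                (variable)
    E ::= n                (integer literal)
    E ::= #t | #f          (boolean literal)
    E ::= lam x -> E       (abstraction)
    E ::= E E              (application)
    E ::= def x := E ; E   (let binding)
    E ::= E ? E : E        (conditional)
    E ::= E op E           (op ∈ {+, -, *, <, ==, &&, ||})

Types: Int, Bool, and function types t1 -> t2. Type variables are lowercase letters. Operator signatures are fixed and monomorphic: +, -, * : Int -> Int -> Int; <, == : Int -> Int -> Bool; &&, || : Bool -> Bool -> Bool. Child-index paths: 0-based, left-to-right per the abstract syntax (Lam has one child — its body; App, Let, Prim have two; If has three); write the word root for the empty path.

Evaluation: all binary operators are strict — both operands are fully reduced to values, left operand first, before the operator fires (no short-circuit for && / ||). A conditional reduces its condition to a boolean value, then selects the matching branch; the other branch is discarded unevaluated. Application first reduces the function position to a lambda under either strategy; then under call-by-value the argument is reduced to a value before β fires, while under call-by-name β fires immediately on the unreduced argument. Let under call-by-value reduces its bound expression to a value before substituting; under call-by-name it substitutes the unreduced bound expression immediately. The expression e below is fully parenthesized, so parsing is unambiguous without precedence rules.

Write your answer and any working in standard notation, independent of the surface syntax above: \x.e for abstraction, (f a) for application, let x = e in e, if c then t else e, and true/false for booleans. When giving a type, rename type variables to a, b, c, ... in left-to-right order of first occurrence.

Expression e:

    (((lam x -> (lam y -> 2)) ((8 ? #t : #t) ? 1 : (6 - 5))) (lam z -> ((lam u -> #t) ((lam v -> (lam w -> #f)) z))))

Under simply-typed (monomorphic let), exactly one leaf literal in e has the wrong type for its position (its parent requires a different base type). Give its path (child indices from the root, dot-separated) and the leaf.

Answer: 0.1.0.0 : 8

Working:
\y._ : b -> Int
\x._ : a -> b -> Int
  unify Int ~ Bool
  FAIL: mismatch Int ~ Bool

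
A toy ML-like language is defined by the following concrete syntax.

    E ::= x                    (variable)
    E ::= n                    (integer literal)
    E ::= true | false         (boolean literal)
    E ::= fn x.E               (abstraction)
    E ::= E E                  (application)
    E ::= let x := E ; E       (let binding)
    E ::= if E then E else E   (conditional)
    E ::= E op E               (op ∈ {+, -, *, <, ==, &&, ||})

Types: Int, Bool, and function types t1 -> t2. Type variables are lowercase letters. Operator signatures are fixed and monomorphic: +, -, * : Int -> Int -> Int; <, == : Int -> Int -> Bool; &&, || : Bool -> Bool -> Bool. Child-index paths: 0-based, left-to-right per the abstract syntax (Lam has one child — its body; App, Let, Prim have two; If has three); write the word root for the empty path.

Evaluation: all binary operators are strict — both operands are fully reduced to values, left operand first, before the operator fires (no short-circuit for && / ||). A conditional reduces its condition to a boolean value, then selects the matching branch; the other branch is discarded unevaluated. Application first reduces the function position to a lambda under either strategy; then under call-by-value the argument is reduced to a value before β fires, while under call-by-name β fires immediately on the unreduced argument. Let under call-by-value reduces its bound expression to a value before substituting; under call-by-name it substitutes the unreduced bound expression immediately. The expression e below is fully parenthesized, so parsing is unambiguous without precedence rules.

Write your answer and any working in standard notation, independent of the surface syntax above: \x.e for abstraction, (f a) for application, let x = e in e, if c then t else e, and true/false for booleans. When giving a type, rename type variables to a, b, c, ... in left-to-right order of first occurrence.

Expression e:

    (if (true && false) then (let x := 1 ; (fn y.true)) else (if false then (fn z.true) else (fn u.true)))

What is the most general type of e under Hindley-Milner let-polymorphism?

Working:
  unify Bool ~ Bool
  unify Bool ~ Bool
  unify Bool ~ Bool
let x : Int
\y._ : a -> Bool
  unify Bool ~ Bool
\z._ : b -> Bool
\u._ : c -> Bool
  unify b -> Bool ~ c -> Bool
  unify b ~ c
  unify Bool ~ Bool
  unify a -> Bool ~ c -> Bool
  unify a ~ c
  unify Bool ~ Bool

Answer: a -> Bool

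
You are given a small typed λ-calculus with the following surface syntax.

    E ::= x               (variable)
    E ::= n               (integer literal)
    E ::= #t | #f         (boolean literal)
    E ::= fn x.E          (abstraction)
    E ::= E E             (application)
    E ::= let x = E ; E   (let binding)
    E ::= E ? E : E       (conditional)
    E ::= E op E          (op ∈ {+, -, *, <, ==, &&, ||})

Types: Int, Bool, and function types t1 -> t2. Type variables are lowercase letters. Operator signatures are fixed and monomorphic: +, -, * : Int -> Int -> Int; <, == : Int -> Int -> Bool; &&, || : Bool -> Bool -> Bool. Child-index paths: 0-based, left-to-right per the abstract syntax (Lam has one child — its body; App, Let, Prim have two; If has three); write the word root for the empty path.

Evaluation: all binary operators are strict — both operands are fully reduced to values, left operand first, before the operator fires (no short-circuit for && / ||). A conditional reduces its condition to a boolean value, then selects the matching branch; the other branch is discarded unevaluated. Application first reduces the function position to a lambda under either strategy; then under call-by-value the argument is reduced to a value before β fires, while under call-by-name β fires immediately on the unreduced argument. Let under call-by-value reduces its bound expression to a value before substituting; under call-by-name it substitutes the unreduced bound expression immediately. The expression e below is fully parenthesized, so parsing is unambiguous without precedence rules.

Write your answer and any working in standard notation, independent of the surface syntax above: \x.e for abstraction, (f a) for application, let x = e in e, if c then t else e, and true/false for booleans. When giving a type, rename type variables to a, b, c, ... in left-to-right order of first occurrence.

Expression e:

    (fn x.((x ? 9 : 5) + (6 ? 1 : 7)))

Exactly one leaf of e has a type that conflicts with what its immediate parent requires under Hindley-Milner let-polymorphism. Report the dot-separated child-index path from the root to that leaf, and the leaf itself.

Working:
x : a
  unify a ~ Bool
  unify Int ~ Int
  unify Int ~ Int
  unify Int ~ Bool
  FAIL: mismatch Int ~ Bool

Answer: 0.1.0 : 6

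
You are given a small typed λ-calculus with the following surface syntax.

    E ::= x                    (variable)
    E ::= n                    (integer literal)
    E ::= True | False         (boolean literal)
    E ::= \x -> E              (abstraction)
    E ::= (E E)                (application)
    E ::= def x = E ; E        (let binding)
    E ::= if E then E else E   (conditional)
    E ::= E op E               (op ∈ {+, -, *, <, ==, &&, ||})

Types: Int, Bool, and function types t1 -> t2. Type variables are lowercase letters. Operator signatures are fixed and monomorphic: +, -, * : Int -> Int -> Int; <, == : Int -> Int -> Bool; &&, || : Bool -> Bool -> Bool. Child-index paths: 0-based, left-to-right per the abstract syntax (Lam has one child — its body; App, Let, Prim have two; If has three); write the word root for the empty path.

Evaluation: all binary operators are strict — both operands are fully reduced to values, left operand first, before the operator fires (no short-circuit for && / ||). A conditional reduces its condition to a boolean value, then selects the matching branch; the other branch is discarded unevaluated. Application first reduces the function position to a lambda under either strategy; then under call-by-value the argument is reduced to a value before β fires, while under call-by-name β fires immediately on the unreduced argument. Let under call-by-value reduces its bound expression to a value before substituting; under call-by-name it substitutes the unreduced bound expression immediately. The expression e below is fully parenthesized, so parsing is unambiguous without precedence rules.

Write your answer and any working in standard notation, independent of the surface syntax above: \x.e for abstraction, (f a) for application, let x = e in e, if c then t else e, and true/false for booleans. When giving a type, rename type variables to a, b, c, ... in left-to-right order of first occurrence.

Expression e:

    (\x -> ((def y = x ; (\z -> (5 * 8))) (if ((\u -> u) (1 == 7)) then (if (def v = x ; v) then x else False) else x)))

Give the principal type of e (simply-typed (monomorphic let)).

Derivation:
x : a
let y : a
  unify Int ~ Int
  unify Int ~ Int
\z._ : b -> Int
u : c
\u._ : c -> c
  unify Int ~ Int
  unify Int ~ Int
  unify c -> c ~ Bool -> d
  unify c ~ Bool
  unify Bool ~ d
_ _ : Bool
  unify Bool ~ Bool
x : a
let v : a
v : a
  unify a ~ Bool
x : Bool
  unify Bool ~ Bool
x : Bool
  unify Bool ~ Bool
  unify b -> Int ~ Bool -> e
  unify b ~ Bool
  unify Int ~ e
_ _ : Int
\x._ : Bool -> Int

Answer: Bool -> Int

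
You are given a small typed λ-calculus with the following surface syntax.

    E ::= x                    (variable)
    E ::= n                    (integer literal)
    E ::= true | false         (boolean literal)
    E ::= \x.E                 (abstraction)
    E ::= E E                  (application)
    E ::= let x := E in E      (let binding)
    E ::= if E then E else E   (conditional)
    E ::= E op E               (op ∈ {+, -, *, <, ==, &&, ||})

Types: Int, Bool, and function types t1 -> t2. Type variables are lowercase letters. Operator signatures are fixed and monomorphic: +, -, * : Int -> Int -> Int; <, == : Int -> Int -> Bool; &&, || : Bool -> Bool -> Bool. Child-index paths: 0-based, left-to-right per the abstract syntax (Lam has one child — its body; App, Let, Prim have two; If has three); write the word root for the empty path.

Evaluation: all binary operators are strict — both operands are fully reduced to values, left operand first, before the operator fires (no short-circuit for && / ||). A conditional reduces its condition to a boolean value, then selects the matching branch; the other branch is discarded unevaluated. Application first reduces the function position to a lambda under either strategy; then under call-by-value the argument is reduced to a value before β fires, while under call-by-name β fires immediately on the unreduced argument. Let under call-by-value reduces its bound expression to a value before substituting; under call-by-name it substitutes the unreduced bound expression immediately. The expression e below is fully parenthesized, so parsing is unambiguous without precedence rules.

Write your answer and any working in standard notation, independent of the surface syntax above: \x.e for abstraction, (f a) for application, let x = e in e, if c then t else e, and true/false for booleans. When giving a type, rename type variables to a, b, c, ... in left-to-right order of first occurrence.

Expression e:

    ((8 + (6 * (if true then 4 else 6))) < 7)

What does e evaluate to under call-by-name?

Answer: false

Trace:
step 0: ((8 + (6 * (if true then 4 else 6))) < 7)
step 1: [if@0.1.1] ((8 + (6 * 4)) < 7)
step 2: [delta@0.1] ((8 + 24) < 7)
step 3: [delta@0] (32 < 7)
step 4: [delta@root] false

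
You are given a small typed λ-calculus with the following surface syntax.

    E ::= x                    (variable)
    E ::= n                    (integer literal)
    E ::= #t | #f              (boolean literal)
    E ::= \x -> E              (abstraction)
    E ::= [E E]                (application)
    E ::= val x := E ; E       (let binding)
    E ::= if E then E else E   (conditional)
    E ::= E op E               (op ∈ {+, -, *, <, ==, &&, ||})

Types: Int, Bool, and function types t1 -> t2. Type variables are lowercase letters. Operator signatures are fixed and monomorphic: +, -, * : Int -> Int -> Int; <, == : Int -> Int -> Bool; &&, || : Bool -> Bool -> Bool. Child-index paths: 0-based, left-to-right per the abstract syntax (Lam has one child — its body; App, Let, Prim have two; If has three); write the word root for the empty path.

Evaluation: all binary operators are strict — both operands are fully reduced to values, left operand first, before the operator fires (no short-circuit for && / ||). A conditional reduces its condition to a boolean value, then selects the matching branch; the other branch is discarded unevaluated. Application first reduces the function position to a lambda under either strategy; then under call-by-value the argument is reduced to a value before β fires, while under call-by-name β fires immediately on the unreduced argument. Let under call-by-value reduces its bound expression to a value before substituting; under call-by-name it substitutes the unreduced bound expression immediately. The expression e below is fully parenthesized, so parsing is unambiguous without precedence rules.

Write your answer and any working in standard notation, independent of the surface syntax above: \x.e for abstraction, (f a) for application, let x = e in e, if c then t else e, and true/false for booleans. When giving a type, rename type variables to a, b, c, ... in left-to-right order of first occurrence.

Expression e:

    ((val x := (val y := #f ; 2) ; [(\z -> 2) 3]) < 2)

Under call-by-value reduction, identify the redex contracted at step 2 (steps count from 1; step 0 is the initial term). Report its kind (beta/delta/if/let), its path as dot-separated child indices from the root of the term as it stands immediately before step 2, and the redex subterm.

Answer: let at 0 : (let x = 2 in ((\z.2) 3))

Derivation:
step 0: ((let x = (let y = false in 2) in ((\z.2) 3)) < 2)
step 1: [let@0.0] ((let x = 2 in ((\z.2) 3)) < 2)
step 2: [let@0] (((\z.2) 3) < 2)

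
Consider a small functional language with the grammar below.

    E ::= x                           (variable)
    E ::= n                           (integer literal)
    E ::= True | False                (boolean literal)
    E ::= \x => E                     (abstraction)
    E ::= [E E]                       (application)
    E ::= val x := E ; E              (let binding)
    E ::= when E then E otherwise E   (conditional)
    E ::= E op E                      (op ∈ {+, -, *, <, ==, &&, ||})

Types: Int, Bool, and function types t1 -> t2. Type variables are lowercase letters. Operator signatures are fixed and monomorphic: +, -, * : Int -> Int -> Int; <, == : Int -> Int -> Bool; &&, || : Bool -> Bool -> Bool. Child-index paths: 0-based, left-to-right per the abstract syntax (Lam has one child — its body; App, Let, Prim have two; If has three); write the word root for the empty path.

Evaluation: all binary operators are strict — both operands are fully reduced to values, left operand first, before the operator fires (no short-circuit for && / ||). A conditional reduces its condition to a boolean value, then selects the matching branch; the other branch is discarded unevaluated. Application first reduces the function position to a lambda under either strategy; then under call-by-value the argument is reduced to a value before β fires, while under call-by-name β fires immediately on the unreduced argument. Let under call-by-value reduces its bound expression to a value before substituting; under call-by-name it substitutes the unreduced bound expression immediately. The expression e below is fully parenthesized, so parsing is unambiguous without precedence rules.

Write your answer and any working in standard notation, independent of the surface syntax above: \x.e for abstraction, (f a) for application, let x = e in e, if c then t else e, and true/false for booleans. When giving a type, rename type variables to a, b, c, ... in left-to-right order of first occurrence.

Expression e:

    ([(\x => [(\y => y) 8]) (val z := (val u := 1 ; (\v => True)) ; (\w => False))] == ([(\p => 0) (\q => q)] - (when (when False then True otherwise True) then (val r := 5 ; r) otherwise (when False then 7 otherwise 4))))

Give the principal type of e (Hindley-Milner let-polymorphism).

Answer: Bool

Derivation:
y : b
\y._ : b -> b
  unify b -> b ~ Int -> c
  unify b ~ Int
  unify Int ~ c
_ _ : Int
\x._ : a -> Int
let u : Int
\v._ : d -> Bool
let z : forall. d -> Bool
\w._ : e -> Bool
  unify a -> Int ~ (e -> Bool) -> f
  unify a ~ e -> Bool
  unify Int ~ f
_ _ : Int
  unify Int ~ Int
\p._ : g -> Int
q : h
\q._ : h -> h
  unify g -> Int ~ (h -> h) -> i
  unify g ~ h -> h
  unify Int ~ i
_ _ : Int
  unify Int ~ Int
  unify Bool ~ Bool
  unify Bool ~ Bool
  unify Bool ~ Bool
let r : Int
r : Int
  unify Bool ~ Bool
  unify Int ~ Int
  unify Int ~ Int
  unify Int ~ Int
  unify Int ~ Int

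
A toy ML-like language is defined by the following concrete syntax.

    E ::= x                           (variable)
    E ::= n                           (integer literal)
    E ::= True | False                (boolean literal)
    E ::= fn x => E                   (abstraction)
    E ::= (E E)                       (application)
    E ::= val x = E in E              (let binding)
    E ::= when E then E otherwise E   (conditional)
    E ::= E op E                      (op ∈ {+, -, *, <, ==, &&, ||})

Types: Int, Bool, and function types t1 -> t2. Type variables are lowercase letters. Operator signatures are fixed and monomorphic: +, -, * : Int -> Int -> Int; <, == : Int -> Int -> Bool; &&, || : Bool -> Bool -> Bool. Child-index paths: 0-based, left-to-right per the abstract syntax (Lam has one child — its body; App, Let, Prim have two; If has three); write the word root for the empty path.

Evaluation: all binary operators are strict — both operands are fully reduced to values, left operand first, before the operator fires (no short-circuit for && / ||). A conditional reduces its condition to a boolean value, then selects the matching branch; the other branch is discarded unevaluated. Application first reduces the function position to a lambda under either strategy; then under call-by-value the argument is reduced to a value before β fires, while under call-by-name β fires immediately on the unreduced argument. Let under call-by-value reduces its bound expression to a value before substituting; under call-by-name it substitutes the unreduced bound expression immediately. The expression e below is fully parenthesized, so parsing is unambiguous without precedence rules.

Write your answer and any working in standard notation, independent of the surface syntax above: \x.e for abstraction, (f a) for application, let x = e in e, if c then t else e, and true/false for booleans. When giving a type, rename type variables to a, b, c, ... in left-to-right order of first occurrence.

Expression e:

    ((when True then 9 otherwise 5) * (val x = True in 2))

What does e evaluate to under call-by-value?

Answer: 18

Trace:
step 0: ((if true then 9 else 5) * (let x = true in 2))
step 1: [if@0] (9 * (let x = true in 2))
step 2: [let@1] (9 * 2)
step 3: [delta@root] 18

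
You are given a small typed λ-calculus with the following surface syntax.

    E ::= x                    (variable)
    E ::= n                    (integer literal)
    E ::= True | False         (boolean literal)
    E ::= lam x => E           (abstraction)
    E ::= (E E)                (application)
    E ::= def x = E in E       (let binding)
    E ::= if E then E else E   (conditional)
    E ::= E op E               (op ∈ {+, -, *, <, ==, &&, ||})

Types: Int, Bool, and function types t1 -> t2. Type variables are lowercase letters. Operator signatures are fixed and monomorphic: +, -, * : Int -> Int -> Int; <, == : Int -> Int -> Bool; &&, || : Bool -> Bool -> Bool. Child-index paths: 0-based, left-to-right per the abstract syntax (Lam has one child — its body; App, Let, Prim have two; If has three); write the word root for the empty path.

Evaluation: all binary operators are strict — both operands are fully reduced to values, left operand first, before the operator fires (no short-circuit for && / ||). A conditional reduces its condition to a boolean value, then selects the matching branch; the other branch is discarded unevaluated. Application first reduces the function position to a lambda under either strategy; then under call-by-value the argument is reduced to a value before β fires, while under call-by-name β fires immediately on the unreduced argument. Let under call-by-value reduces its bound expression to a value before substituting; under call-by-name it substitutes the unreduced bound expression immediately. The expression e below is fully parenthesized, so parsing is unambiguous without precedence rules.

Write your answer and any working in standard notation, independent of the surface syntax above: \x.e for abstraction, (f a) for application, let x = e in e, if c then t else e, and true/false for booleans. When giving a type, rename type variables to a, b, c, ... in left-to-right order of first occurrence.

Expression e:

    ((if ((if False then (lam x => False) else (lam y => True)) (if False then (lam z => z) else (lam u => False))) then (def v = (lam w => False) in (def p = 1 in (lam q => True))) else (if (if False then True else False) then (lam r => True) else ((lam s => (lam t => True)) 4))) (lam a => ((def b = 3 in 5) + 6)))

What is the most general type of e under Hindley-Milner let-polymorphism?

Answer: Bool

Working:
  unify Bool ~ Bool
\x._ : a -> Bool
\y._ : b -> Bool
  unify a -> Bool ~ b -> Bool
  unify a ~ b
  unify Bool ~ Bool
  unify Bool ~ Bool
z : c
\z._ : c -> c
\u._ : d -> Bool
  unify c -> c ~ d -> Bool
  unify c ~ d
  unify d ~ Bool
  unify b -> Bool ~ (Bool -> Bool) -> e
  unify b ~ Bool -> Bool
  unify Bool ~ e
_ _ : Bool
  unify Bool ~ Bool
\w._ : f -> Bool
let v : forall. f -> Bool
let p : Int
\q._ : g -> Bool
  unify Bool ~ Bool
  unify Bool ~ Bool
  unify Bool ~ Bool
\r._ : h -> Bool
\t._ : j -> Bool
\s._ : i -> j -> Bool
  unify i -> j -> Bool ~ Int -> k
  unify i ~ Int
  unify j -> Bool ~ k
_ _ : j -> Bool
  unify h -> Bool ~ j -> Bool
  unify h ~ j
  unify Bool ~ Bool
  unify g -> Bool ~ j -> Bool
  unify g ~ j
  unify Bool ~ Bool
let b : Int
  unify Int ~ Int
  unify Int ~ Int
\a._ : l -> Int
  unify j -> Bool ~ (l -> Int) -> m
  unify j ~ l -> Int
  unify Bool ~ m
_ _ : Bool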